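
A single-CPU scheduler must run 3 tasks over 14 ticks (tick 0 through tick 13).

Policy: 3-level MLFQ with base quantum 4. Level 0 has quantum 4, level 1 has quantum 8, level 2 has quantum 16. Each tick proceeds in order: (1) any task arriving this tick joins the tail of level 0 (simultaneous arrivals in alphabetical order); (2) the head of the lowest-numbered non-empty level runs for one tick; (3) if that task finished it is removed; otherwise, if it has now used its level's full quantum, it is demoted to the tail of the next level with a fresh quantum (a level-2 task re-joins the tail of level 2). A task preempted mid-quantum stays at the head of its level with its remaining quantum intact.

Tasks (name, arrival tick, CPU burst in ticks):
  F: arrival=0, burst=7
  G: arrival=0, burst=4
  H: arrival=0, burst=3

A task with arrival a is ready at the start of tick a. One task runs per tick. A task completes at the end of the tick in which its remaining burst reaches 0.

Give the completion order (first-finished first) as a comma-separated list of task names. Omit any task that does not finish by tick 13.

completion order = G, H, F

t=0: L0/L1/L2 = FGH/-/- → run F
t=1: L0/L1/L2 = FGH/-/- → run F
t=2: L0/L1/L2 = FGH/-/- → run F
t=3: L0/L1/L2 = FGH/-/- → run F
t=4: L0/L1/L2 = GH/F/- → run G
t=5: L0/L1/L2 = GH/F/- → run G
t=6: L0/L1/L2 = GH/F/- → run G
t=7: L0/L1/L2 = GH/F/- → run G
t=8: L0/L1/L2 = H/F/- → run H
t=9: L0/L1/L2 = H/F/- → run H
t=10: L0/L1/L2 = H/F/- → run H
t=11: L0/L1/L2 = -/F/- → run F
t=12: L0/L1/L2 = -/F/- → run F
t=13: L0/L1/L2 = -/F/- → run F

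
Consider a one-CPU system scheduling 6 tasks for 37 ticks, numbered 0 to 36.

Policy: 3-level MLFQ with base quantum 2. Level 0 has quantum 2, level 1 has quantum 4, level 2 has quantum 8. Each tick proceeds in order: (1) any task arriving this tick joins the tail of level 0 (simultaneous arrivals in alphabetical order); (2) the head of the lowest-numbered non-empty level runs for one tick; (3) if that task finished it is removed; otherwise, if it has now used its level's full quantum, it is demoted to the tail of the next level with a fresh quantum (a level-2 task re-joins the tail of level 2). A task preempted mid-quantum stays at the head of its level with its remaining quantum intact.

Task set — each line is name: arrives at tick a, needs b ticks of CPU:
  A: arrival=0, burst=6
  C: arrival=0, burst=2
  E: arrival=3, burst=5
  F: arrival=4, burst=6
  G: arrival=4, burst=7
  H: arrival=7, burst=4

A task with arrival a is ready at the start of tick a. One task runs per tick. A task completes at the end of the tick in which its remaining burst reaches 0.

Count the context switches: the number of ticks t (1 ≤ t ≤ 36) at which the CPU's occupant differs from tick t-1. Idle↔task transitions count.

context switches = 12

t=0: L0/L1/L2 = AC/-/- → run A
t=1: L0/L1/L2 = AC/-/- → run A
t=2: L0/L1/L2 = C/A/- → run C
t=3: L0/L1/L2 = CE/A/- → run C
t=4: L0/L1/L2 = EFG/A/- → run E
t=5: L0/L1/L2 = EFG/A/- → run E
t=6: L0/L1/L2 = FG/AE/- → run F
t=7: L0/L1/L2 = FGH/AE/- → run F
t=8: L0/L1/L2 = GH/AEF/- → run G
t=9: L0/L1/L2 = GH/AEF/- → run G
t=10: L0/L1/L2 = H/AEFG/- → run H
t=11: L0/L1/L2 = H/AEFG/- → run H
t=12: L0/L1/L2 = -/AEFGH/- → run A
t=13: L0/L1/L2 = -/AEFGH/- → run A
t=14: L0/L1/L2 = -/AEFGH/- → run A
t=15: L0/L1/L2 = -/AEFGH/- → run A
t=16: L0/L1/L2 = -/EFGH/- → run E
t=17: L0/L1/L2 = -/EFGH/- → run E
t=18: L0/L1/L2 = -/EFGH/- → run E
t=19: L0/L1/L2 = -/FGH/- → run F
t=20: L0/L1/L2 = -/FGH/- → run F
t=21: L0/L1/L2 = -/FGH/- → run F
t=22: L0/L1/L2 = -/FGH/- → run F
t=23: L0/L1/L2 = -/GH/- → run G
t=24: L0/L1/L2 = -/GH/- → run G
t=25: L0/L1/L2 = -/GH/- → run G
t=26: L0/L1/L2 = -/GH/- → run G
t=27: L0/L1/L2 = -/H/G → run H
t=28: L0/L1/L2 = -/H/G → run H
t=29: L0/L1/L2 = -/-/G → run G
t=30: (idle)
t=31: (idle)
t=32: (idle)
t=33: (idle)
t=34: (idle)
t=35: (idle)
t=36: (idle)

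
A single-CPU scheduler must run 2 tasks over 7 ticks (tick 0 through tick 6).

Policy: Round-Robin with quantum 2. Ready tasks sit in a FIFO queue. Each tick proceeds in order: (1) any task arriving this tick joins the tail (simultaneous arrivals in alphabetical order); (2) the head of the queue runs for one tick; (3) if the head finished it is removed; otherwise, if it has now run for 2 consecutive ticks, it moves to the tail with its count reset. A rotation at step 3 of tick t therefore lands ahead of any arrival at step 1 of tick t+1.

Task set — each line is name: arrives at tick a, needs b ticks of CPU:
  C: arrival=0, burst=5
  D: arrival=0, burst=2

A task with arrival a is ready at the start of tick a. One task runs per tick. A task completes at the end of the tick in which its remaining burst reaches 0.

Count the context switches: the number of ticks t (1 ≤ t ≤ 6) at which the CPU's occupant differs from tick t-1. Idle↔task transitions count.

context switches = 2

t=0: queue=[C,D] q_used=0 → run C
t=1: queue=[C,D] q_used=1 → run C
t=2: queue=[D,C] q_used=0 → run D
t=3: queue=[D,C] q_used=1 → run D
t=4: queue=[C] q_used=0 → run C
t=5: queue=[C] q_used=1 → run C
t=6: queue=[C] q_used=0 → run C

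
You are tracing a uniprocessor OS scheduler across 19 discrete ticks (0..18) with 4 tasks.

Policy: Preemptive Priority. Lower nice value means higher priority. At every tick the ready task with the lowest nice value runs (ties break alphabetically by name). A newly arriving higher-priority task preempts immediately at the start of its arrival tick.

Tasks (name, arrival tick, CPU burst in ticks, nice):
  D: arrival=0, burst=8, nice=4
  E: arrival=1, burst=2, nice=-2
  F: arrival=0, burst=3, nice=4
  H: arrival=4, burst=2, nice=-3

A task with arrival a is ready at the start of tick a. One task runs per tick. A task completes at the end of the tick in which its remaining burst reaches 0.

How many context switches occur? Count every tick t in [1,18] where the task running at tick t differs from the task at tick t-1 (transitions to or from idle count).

context switches = 6

t=0: ready={D,F} → run D
t=1: ready={D,E,F} → run E
t=2: ready={D,E,F} → run E
t=3: ready={D,F} → run D
t=4: ready={D,F,H} → run H
t=5: ready={D,F,H} → run H
t=6: ready={D,F} → run D
t=7: ready={D,F} → run D
t=8: ready={D,F} → run D
t=9: ready={D,F} → run D
t=10: ready={D,F} → run D
t=11: ready={D,F} → run D
t=12: ready={F} → run F
t=13: ready={F} → run F
t=14: ready={F} → run F
t=15: (idle)
t=16: (idle)
t=17: (idle)
t=18: (idle)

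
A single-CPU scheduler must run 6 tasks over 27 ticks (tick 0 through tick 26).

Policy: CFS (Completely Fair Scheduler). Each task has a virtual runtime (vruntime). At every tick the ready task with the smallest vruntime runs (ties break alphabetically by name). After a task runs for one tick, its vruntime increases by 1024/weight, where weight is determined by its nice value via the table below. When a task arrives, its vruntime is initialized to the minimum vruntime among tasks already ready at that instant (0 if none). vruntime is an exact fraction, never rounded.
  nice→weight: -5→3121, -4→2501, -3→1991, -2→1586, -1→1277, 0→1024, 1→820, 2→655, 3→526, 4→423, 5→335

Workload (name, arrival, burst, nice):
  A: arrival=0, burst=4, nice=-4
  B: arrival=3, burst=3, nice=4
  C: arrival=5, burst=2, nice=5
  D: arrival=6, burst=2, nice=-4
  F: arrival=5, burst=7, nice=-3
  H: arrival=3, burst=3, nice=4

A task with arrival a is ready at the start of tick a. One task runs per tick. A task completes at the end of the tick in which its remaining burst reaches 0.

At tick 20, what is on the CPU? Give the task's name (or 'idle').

t=0: vr[A=0] → run A
t=1: vr[A=1024/2501] → run A
t=2: vr[A=2048/2501] → run A
t=3: vr[A=3072/2501 B=3072/2501 H=3072/2501] → run A
t=4: vr[B=3072/2501 H=3072/2501] → run B
t=5: vr[B=3860480/1057923 C=3072/2501 F=3072/2501 H=3072/2501] → run C
t=6: vr[B=3860480/1057923 C=3590144/837835 D=3072/2501 F=3072/2501 H=3072/2501] → run D
t=7: vr[B=3860480/1057923 C=3590144/837835 D=4096/2501 F=3072/2501 H=3072/2501] → run F
t=8: vr[B=3860480/1057923 C=3590144/837835 D=4096/2501 F=8677376/4979491 H=3072/2501] → run H
t=9: vr[B=3860480/1057923 C=3590144/837835 D=4096/2501 F=8677376/4979491 H=3860480/1057923] → run D
t=10: vr[B=3860480/1057923 C=3590144/837835 F=8677376/4979491 H=3860480/1057923] → run F
t=11: vr[B=3860480/1057923 C=3590144/837835 F=11238400/4979491 H=3860480/1057923] → run F
t=12: vr[B=3860480/1057923 C=3590144/837835 F=13799424/4979491 H=3860480/1057923] → run F
t=13: vr[B=3860480/1057923 C=3590144/837835 F=16360448/4979491 H=3860480/1057923] → run F
t=14: vr[B=3860480/1057923 C=3590144/837835 F=18921472/4979491 H=3860480/1057923] → run B
t=15: vr[B=6421504/1057923 C=3590144/837835 F=18921472/4979491 H=3860480/1057923] → run H
t=16: vr[B=6421504/1057923 C=3590144/837835 F=18921472/4979491 H=6421504/1057923] → run F
t=17: vr[B=6421504/1057923 C=3590144/837835 F=21482496/4979491 H=6421504/1057923] → run C
t=18: vr[B=6421504/1057923 F=21482496/4979491 H=6421504/1057923] → run F
t=19: vr[B=6421504/1057923 H=6421504/1057923] → run B
t=20: vr[H=6421504/1057923] → run H
t=21: (idle)
t=22: (idle)
t=23: (idle)
t=24: (idle)
t=25: (idle)
t=26: (idle)

running at tick 20 = H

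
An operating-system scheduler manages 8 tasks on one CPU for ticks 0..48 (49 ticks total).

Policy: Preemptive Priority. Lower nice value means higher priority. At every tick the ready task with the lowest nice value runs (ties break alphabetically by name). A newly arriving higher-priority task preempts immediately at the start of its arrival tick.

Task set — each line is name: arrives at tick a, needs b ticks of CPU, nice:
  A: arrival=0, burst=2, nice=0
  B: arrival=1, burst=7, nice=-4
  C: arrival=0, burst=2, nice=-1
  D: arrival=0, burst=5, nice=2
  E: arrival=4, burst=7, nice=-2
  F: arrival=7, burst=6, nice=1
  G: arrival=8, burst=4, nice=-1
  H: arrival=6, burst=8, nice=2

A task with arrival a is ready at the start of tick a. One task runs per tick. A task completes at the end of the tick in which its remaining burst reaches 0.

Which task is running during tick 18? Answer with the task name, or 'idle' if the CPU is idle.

running at tick 18 = G

t=0: ready={A,C,D} → run C
t=1: ready={A,B,C,D} → run B
t=2: ready={A,B,C,D} → run B
t=3: ready={A,B,C,D} → run B
t=4: ready={A,B,C,D,E} → run B
t=5: ready={A,B,C,D,E} → run B
t=6: ready={A,B,C,D,E,H} → run B
t=7: ready={A,B,C,D,E,F,H} → run B
t=8: ready={A,C,D,E,F,G,H} → run E
t=9: ready={A,C,D,E,F,G,H} → run E
t=10: ready={A,C,D,E,F,G,H} → run E
t=11: ready={A,C,D,E,F,G,H} → run E
t=12: ready={A,C,D,E,F,G,H} → run E
t=13: ready={A,C,D,E,F,G,H} → run E
t=14: ready={A,C,D,E,F,G,H} → run E
t=15: ready={A,C,D,F,G,H} → run C
t=16: ready={A,D,F,G,H} → run G
t=17: ready={A,D,F,G,H} → run G
t=18: ready={A,D,F,G,H} → run G
t=19: ready={A,D,F,G,H} → run G
t=20: ready={A,D,F,H} → run A
t=21: ready={A,D,F,H} → run A
t=22: ready={D,F,H} → run F
t=23: ready={D,F,H} → run F
t=24: ready={D,F,H} → run F
t=25: ready={D,F,H} → run F
t=26: ready={D,F,H} → run F
t=27: ready={D,F,H} → run F
t=28: ready={D,H} → run D
t=29: ready={D,H} → run D
t=30: ready={D,H} → run D
t=31: ready={D,H} → run D
t=32: ready={D,H} → run D
t=33: ready={H} → run H
t=34: ready={H} → run H
t=35: ready={H} → run H
t=36: ready={H} → run H
t=37: ready={H} → run H
t=38: ready={H} → run H
t=39: ready={H} → run H
t=40: ready={H} → run H
t=41: (idle)
t=42: (idle)
t=43: (idle)
t=44: (idle)
t=45: (idle)
t=46: (idle)
t=47: (idle)
t=48: (idle)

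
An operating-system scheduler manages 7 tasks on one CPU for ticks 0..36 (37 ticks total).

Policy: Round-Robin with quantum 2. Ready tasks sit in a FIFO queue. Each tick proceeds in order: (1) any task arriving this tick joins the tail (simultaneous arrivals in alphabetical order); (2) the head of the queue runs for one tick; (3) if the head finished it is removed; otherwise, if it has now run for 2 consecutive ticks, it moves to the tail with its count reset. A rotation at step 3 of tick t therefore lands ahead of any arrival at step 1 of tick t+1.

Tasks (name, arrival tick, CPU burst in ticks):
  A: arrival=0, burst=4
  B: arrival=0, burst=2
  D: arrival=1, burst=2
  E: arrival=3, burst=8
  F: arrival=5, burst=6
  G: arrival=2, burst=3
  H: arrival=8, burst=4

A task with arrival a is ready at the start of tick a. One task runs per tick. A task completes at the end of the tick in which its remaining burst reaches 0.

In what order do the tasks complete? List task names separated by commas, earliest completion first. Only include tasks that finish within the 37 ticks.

completion order = B, D, A, G, H, F, E

t=0: queue=[A,B] q_used=0 → run A
t=1: queue=[A,B,D] q_used=1 → run A
t=2: queue=[B,D,A,G] q_used=0 → run B
t=3: queue=[B,D,A,G,E] q_used=1 → run B
t=4: queue=[D,A,G,E] q_used=0 → run D
t=5: queue=[D,A,G,E,F] q_used=1 → run D
t=6: queue=[A,G,E,F] q_used=0 → run A
t=7: queue=[A,G,E,F] q_used=1 → run A
t=8: queue=[G,E,F,H] q_used=0 → run G
t=9: queue=[G,E,F,H] q_used=1 → run G
t=10: queue=[E,F,H,G] q_used=0 → run E
t=11: queue=[E,F,H,G] q_used=1 → run E
t=12: queue=[F,H,G,E] q_used=0 → run F
t=13: queue=[F,H,G,E] q_used=1 → run F
t=14: queue=[H,G,E,F] q_used=0 → run H
t=15: queue=[H,G,E,F] q_used=1 → run H
t=16: queue=[G,E,F,H] q_used=0 → run G
t=17: queue=[E,F,H] q_used=0 → run E
t=18: queue=[E,F,H] q_used=1 → run E
t=19: queue=[F,H,E] q_used=0 → run F
t=20: queue=[F,H,E] q_used=1 → run F
t=21: queue=[H,E,F] q_used=0 → run H
t=22: queue=[H,E,F] q_used=1 → run H
t=23: queue=[E,F] q_used=0 → run E
t=24: queue=[E,F] q_used=1 → run E
t=25: queue=[F,E] q_used=0 → run F
t=26: queue=[F,E] q_used=1 → run F
t=27: queue=[E] q_used=0 → run E
t=28: queue=[E] q_used=1 → run E
t=29: (idle)
t=30: (idle)
t=31: (idle)
t=32: (idle)
t=33: (idle)
t=34: (idle)
t=35: (idle)
t=36: (idle)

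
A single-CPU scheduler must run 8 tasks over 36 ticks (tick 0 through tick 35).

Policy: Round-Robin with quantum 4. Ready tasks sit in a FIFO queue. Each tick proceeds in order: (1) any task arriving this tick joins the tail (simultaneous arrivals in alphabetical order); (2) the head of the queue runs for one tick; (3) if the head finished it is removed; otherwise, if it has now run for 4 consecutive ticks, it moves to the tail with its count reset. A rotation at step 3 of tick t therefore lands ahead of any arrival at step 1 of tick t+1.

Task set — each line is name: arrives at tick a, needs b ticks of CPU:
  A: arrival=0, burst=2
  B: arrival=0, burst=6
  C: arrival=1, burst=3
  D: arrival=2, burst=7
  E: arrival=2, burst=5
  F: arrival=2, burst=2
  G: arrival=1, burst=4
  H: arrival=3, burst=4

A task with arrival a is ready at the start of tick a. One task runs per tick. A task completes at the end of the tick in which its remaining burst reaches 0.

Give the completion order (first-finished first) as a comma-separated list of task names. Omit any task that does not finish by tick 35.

completion order = A, C, G, F, H, B, D, E

t=0: queue=[A,B] q_used=0 → run A
t=1: queue=[A,B,C,G] q_used=1 → run A
t=2: queue=[B,C,G,D,E,F] q_used=0 → run B
t=3: queue=[B,C,G,D,E,F,H] q_used=1 → run B
t=4: queue=[B,C,G,D,E,F,H] q_used=2 → run B
t=5: queue=[B,C,G,D,E,F,H] q_used=3 → run B
t=6: queue=[C,G,D,E,F,H,B] q_used=0 → run C
t=7: queue=[C,G,D,E,F,H,B] q_used=1 → run C
t=8: queue=[C,G,D,E,F,H,B] q_used=2 → run C
t=9: queue=[G,D,E,F,H,B] q_used=0 → run G
t=10: queue=[G,D,E,F,H,B] q_used=1 → run G
t=11: queue=[G,D,E,F,H,B] q_used=2 → run G
t=12: queue=[G,D,E,F,H,B] q_used=3 → run G
t=13: queue=[D,E,F,H,B] q_used=0 → run D
t=14: queue=[D,E,F,H,B] q_used=1 → run D
t=15: queue=[D,E,F,H,B] q_used=2 → run D
t=16: queue=[D,E,F,H,B] q_used=3 → run D
t=17: queue=[E,F,H,B,D] q_used=0 → run E
t=18: queue=[E,F,H,B,D] q_used=1 → run E
t=19: queue=[E,F,H,B,D] q_used=2 → run E
t=20: queue=[E,F,H,B,D] q_used=3 → run E
t=21: queue=[F,H,B,D,E] q_used=0 → run F
t=22: queue=[F,H,B,D,E] q_used=1 → run F
t=23: queue=[H,B,D,E] q_used=0 → run H
t=24: queue=[H,B,D,E] q_used=1 → run H
t=25: queue=[H,B,D,E] q_used=2 → run H
t=26: queue=[H,B,D,E] q_used=3 → run H
t=27: queue=[B,D,E] q_used=0 → run B
t=28: queue=[B,D,E] q_used=1 → run B
t=29: queue=[D,E] q_used=0 → run D
t=30: queue=[D,E] q_used=1 → run D
t=31: queue=[D,E] q_used=2 → run D
t=32: queue=[E] q_used=0 → run E
t=33: (idle)
t=34: (idle)
t=35: (idle)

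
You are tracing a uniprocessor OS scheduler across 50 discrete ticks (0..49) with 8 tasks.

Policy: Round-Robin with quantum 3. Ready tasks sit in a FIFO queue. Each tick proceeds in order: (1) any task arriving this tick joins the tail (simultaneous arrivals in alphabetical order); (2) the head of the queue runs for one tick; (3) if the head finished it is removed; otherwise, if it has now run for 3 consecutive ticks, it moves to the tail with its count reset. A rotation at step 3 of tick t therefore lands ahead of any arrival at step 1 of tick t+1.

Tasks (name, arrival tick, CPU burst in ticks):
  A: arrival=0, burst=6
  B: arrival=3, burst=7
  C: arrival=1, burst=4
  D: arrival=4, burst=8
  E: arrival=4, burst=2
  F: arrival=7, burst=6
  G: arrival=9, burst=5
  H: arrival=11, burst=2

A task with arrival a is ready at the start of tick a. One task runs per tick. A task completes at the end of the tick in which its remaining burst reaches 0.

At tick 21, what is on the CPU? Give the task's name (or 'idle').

t=0: queue=[A] q_used=0 → run A
t=1: queue=[A,C] q_used=1 → run A
t=2: queue=[A,C] q_used=2 → run A
t=3: queue=[C,A,B] q_used=0 → run C
t=4: queue=[C,A,B,D,E] q_used=1 → run C
t=5: queue=[C,A,B,D,E] q_used=2 → run C
t=6: queue=[A,B,D,E,C] q_used=0 → run A
t=7: queue=[A,B,D,E,C,F] q_used=1 → run A
t=8: queue=[A,B,D,E,C,F] q_used=2 → run A
t=9: queue=[B,D,E,C,F,G] q_used=0 → run B
t=10: queue=[B,D,E,C,F,G] q_used=1 → run B
t=11: queue=[B,D,E,C,F,G,H] q_used=2 → run B
t=12: queue=[D,E,C,F,G,H,B] q_used=0 → run D
t=13: queue=[D,E,C,F,G,H,B] q_used=1 → run D
t=14: queue=[D,E,C,F,G,H,B] q_used=2 → run D
t=15: queue=[E,C,F,G,H,B,D] q_used=0 → run E
t=16: queue=[E,C,F,G,H,B,D] q_used=1 → run E
t=17: queue=[C,F,G,H,B,D] q_used=0 → run C
t=18: queue=[F,G,H,B,D] q_used=0 → run F
t=19: queue=[F,G,H,B,D] q_used=1 → run F
t=20: queue=[F,G,H,B,D] q_used=2 → run F
t=21: queue=[G,H,B,D,F] q_used=0 → run G
t=22: queue=[G,H,B,D,F] q_used=1 → run G
t=23: queue=[G,H,B,D,F] q_used=2 → run G
t=24: queue=[H,B,D,F,G] q_used=0 → run H
t=25: queue=[H,B,D,F,G] q_used=1 → run H
t=26: queue=[B,D,F,G] q_used=0 → run B
t=27: queue=[B,D,F,G] q_used=1 → run B
t=28: queue=[B,D,F,G] q_used=2 → run B
t=29: queue=[D,F,G,B] q_used=0 → run D
t=30: queue=[D,F,G,B] q_used=1 → run D
t=31: queue=[D,F,G,B] q_used=2 → run D
t=32: queue=[F,G,B,D] q_used=0 → run F
t=33: queue=[F,G,B,D] q_used=1 → run F
t=34: queue=[F,G,B,D] q_used=2 → run F
t=35: queue=[G,B,D] q_used=0 → run G
t=36: queue=[G,B,D] q_used=1 → run G
t=37: queue=[B,D] q_used=0 → run B
t=38: queue=[D] q_used=0 → run D
t=39: queue=[D] q_used=1 → run D
t=40: (idle)
t=41: (idle)
t=42: (idle)
t=43: (idle)
t=44: (idle)
t=45: (idle)
t=46: (idle)
t=47: (idle)
t=48: (idle)
t=49: (idle)

running at tick 21 = G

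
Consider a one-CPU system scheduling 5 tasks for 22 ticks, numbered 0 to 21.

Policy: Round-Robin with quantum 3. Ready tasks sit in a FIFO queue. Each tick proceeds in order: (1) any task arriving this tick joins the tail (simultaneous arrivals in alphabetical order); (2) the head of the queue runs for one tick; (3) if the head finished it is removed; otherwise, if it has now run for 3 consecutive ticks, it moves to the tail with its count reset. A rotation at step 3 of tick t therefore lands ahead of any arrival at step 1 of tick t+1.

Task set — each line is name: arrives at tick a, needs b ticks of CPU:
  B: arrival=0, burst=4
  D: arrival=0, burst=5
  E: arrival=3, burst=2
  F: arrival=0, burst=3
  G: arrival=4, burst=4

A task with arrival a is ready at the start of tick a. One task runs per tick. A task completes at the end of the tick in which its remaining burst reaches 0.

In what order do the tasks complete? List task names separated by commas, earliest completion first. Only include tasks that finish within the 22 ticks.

completion order = F, B, E, D, G

t=0: queue=[B,D,F] q_used=0 → run B
t=1: queue=[B,D,F] q_used=1 → run B
t=2: queue=[B,D,F] q_used=2 → run B
t=3: queue=[D,F,B,E] q_used=0 → run D
t=4: queue=[D,F,B,E,G] q_used=1 → run D
t=5: queue=[D,F,B,E,G] q_used=2 → run D
t=6: queue=[F,B,E,G,D] q_used=0 → run F
t=7: queue=[F,B,E,G,D] q_used=1 → run F
t=8: queue=[F,B,E,G,D] q_used=2 → run F
t=9: queue=[B,E,G,D] q_used=0 → run B
t=10: queue=[E,G,D] q_used=0 → run E
t=11: queue=[E,G,D] q_used=1 → run E
t=12: queue=[G,D] q_used=0 → run G
t=13: queue=[G,D] q_used=1 → run G
t=14: queue=[G,D] q_used=2 → run G
t=15: queue=[D,G] q_used=0 → run D
t=16: queue=[D,G] q_used=1 → run D
t=17: queue=[G] q_used=0 → run G
t=18: (idle)
t=19: (idle)
t=20: (idle)
t=21: (idle)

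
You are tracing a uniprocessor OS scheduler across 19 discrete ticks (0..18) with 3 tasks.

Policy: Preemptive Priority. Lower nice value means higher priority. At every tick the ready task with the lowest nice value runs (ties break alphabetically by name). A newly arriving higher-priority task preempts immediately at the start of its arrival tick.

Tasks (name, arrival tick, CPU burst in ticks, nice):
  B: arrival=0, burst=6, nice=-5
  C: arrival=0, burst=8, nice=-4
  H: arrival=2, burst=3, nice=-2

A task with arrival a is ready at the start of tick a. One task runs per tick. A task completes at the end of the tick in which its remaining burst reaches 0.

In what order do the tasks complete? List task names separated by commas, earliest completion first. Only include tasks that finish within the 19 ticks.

t=0: ready={B,C} → run B
t=1: ready={B,C} → run B
t=2: ready={B,C,H} → run B
t=3: ready={B,C,H} → run B
t=4: ready={B,C,H} → run B
t=5: ready={B,C,H} → run B
t=6: ready={C,H} → run C
t=7: ready={C,H} → run C
t=8: ready={C,H} → run C
t=9: ready={C,H} → run C
t=10: ready={C,H} → run C
t=11: ready={C,H} → run C
t=12: ready={C,H} → run C
t=13: ready={C,H} → run C
t=14: ready={H} → run H
t=15: ready={H} → run H
t=16: ready={H} → run H
t=17: (idle)
t=18: (idle)

completion order = B, C, H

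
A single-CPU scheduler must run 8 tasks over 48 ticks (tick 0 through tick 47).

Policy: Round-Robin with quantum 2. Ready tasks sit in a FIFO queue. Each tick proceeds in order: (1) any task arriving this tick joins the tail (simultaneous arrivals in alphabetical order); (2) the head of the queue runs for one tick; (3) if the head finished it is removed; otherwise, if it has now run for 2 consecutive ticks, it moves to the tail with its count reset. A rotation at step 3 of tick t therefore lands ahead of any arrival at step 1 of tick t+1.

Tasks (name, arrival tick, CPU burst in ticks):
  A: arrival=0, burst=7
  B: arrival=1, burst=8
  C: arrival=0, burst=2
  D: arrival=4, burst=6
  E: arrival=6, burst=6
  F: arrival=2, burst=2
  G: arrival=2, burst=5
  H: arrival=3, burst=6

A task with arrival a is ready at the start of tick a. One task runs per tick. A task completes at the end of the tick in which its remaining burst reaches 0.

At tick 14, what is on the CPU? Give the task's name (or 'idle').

running at tick 14 = D

t=0: queue=[A,C] q_used=0 → run A
t=1: queue=[A,C,B] q_used=1 → run A
t=2: queue=[C,B,A,F,G] q_used=0 → run C
t=3: queue=[C,B,A,F,G,H] q_used=1 → run C
t=4: queue=[B,A,F,G,H,D] q_used=0 → run B
t=5: queue=[B,A,F,G,H,D] q_used=1 → run B
t=6: queue=[A,F,G,H,D,B,E] q_used=0 → run A
t=7: queue=[A,F,G,H,D,B,E] q_used=1 → run A
t=8: queue=[F,G,H,D,B,E,A] q_used=0 → run F
t=9: queue=[F,G,H,D,B,E,A] q_used=1 → run F
t=10: queue=[G,H,D,B,E,A] q_used=0 → run G
t=11: queue=[G,H,D,B,E,A] q_used=1 → run G
t=12: queue=[H,D,B,E,A,G] q_used=0 → run H
t=13: queue=[H,D,B,E,A,G] q_used=1 → run H
t=14: queue=[D,B,E,A,G,H] q_used=0 → run D
t=15: queue=[D,B,E,A,G,H] q_used=1 → run D
t=16: queue=[B,E,A,G,H,D] q_used=0 → run B
t=17: queue=[B,E,A,G,H,D] q_used=1 → run B
t=18: queue=[E,A,G,H,D,B] q_used=0 → run E
t=19: queue=[E,A,G,H,D,B] q_used=1 → run E
t=20: queue=[A,G,H,D,B,E] q_used=0 → run A
t=21: queue=[A,G,H,D,B,E] q_used=1 → run A
t=22: queue=[G,H,D,B,E,A] q_used=0 → run G
t=23: queue=[G,H,D,B,E,A] q_used=1 → run G
t=24: queue=[H,D,B,E,A,G] q_used=0 → run H
t=25: queue=[H,D,B,E,A,G] q_used=1 → run H
t=26: queue=[D,B,E,A,G,H] q_used=0 → run D
t=27: queue=[D,B,E,A,G,H] q_used=1 → run D
t=28: queue=[B,E,A,G,H,D] q_used=0 → run B
t=29: queue=[B,E,A,G,H,D] q_used=1 → run B
t=30: queue=[E,A,G,H,D,B] q_used=0 → run E
t=31: queue=[E,A,G,H,D,B] q_used=1 → run E
t=32: queue=[A,G,H,D,B,E] q_used=0 → run A
t=33: queue=[G,H,D,B,E] q_used=0 → run G
t=34: queue=[H,D,B,E] q_used=0 → run H
t=35: queue=[H,D,B,E] q_used=1 → run H
t=36: queue=[D,B,E] q_used=0 → run D
t=37: queue=[D,B,E] q_used=1 → run D
t=38: queue=[B,E] q_used=0 → run B
t=39: queue=[B,E] q_used=1 → run B
t=40: queue=[E] q_used=0 → run E
t=41: queue=[E] q_used=1 → run E
t=42: (idle)
t=43: (idle)
t=44: (idle)
t=45: (idle)
t=46: (idle)
t=47: (idle)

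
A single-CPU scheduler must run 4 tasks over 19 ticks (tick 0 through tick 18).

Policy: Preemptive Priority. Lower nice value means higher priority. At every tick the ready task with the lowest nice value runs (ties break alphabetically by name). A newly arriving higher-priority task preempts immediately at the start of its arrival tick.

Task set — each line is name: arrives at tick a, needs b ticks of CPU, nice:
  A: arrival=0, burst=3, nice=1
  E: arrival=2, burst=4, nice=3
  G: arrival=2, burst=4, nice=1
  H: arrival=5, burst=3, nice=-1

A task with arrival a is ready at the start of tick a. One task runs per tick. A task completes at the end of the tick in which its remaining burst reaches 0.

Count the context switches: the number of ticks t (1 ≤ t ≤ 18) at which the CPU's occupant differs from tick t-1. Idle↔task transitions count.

context switches = 5

t=0: ready={A} → run A
t=1: ready={A} → run A
t=2: ready={A,E,G} → run A
t=3: ready={E,G} → run G
t=4: ready={E,G} → run G
t=5: ready={E,G,H} → run H
t=6: ready={E,G,H} → run H
t=7: ready={E,G,H} → run H
t=8: ready={E,G} → run G
t=9: ready={E,G} → run G
t=10: ready={E} → run E
t=11: ready={E} → run E
t=12: ready={E} → run E
t=13: ready={E} → run E
t=14: (idle)
t=15: (idle)
t=16: (idle)
t=17: (idle)
t=18: (idle)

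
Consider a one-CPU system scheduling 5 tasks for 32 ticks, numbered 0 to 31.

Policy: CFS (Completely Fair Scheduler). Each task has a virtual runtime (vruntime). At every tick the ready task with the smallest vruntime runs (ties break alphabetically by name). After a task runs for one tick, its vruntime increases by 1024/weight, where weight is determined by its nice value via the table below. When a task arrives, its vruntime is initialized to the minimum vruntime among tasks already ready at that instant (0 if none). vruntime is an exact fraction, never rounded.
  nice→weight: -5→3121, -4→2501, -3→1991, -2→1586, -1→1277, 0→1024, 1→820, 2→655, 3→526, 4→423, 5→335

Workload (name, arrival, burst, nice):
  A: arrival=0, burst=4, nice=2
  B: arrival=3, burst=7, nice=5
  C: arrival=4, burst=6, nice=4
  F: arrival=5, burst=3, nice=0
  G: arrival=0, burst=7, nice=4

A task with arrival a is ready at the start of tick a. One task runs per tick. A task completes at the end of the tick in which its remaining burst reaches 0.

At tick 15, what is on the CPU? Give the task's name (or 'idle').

running at tick 15 = G

t=0: vr[A=0 G=0] → run A
t=1: vr[A=1024/655 G=0] → run G
t=2: vr[A=1024/655 G=1024/423] → run A
t=3: vr[A=2048/655 B=1024/423 G=1024/423] → run B
t=4: vr[A=2048/655 B=776192/141705 C=1024/423 G=1024/423] → run C
t=5: vr[A=2048/655 B=776192/141705 C=2048/423 F=1024/423 G=1024/423] → run F
t=6: vr[A=2048/655 B=776192/141705 C=2048/423 F=1447/423 G=1024/423] → run G
t=7: vr[A=2048/655 B=776192/141705 C=2048/423 F=1447/423 G=2048/423] → run A
t=8: vr[A=3072/655 B=776192/141705 C=2048/423 F=1447/423 G=2048/423] → run F
t=9: vr[A=3072/655 B=776192/141705 C=2048/423 F=1870/423 G=2048/423] → run F
t=10: vr[A=3072/655 B=776192/141705 C=2048/423 G=2048/423] → run A
t=11: vr[B=776192/141705 C=2048/423 G=2048/423] → run C
t=12: vr[B=776192/141705 C=1024/141 G=2048/423] → run G
t=13: vr[B=776192/141705 C=1024/141 G=1024/141] → run B
t=14: vr[B=1209344/141705 C=1024/141 G=1024/141] → run C
t=15: vr[B=1209344/141705 C=4096/423 G=1024/141] → run G
t=16: vr[B=1209344/141705 C=4096/423 G=4096/423] → run B
t=17: vr[B=1642496/141705 C=4096/423 G=4096/423] → run C
t=18: vr[B=1642496/141705 C=5120/423 G=4096/423] → run G
t=19: vr[B=1642496/141705 C=5120/423 G=5120/423] → run B
t=20: vr[B=2075648/141705 C=5120/423 G=5120/423] → run C
t=21: vr[B=2075648/141705 C=2048/141 G=5120/423] → run G
t=22: vr[B=2075648/141705 C=2048/141 G=2048/141] → run C
t=23: vr[B=2075648/141705 G=2048/141] → run G
t=24: vr[B=2075648/141705] → run B
t=25: vr[B=501760/28341] → run B
t=26: vr[B=2941952/141705] → run B
t=27: (idle)
t=28: (idle)
t=29: (idle)
t=30: (idle)
t=31: (idle)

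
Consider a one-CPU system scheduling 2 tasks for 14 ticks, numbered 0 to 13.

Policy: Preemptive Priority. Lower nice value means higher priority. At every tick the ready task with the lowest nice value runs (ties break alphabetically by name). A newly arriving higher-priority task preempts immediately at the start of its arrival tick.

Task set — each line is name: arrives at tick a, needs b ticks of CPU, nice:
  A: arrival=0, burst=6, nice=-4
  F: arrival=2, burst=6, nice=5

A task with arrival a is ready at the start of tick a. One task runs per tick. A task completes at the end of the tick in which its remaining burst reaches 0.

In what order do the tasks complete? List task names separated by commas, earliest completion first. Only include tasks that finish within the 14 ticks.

t=0: ready={A} → run A
t=1: ready={A} → run A
t=2: ready={A,F} → run A
t=3: ready={A,F} → run A
t=4: ready={A,F} → run A
t=5: ready={A,F} → run A
t=6: ready={F} → run F
t=7: ready={F} → run F
t=8: ready={F} → run F
t=9: ready={F} → run F
t=10: ready={F} → run F
t=11: ready={F} → run F
t=12: (idle)
t=13: (idle)

completion order = A, F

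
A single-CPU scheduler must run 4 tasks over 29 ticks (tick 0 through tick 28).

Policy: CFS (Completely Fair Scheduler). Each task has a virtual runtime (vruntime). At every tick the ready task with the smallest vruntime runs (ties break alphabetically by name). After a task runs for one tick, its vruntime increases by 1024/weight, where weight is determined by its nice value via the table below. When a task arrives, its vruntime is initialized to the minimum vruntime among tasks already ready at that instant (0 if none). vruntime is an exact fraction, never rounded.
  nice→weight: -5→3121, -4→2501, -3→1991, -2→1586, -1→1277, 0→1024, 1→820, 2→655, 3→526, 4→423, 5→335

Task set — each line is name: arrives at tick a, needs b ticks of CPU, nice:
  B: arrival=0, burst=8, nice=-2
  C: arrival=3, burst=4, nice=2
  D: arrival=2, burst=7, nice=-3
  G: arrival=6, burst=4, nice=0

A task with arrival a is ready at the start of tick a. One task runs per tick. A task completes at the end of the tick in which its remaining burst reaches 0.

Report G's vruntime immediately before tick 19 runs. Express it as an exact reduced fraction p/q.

vruntime(G, start of tick 19) = 3915/793

t=0: vr[B=0] → run B
t=1: vr[B=512/793] → run B
t=2: vr[B=1024/793 D=1024/793] → run B
t=3: vr[B=1536/793 C=1024/793 D=1024/793] → run C
t=4: vr[B=1536/793 C=1482752/519415 D=1024/793] → run D
t=5: vr[B=1536/793 C=1482752/519415 D=2850816/1578863] → run D
t=6: vr[B=1536/793 C=1482752/519415 D=3662848/1578863 G=1536/793] → run B
t=7: vr[B=2048/793 C=1482752/519415 D=3662848/1578863 G=1536/793] → run G
t=8: vr[B=2048/793 C=1482752/519415 D=3662848/1578863 G=2329/793] → run D
t=9: vr[B=2048/793 C=1482752/519415 D=4474880/1578863 G=2329/793] → run B
t=10: vr[B=2560/793 C=1482752/519415 D=4474880/1578863 G=2329/793] → run D
t=11: vr[B=2560/793 C=1482752/519415 D=5286912/1578863 G=2329/793] → run C
t=12: vr[B=2560/793 C=2294784/519415 D=5286912/1578863 G=2329/793] → run G
t=13: vr[B=2560/793 C=2294784/519415 D=5286912/1578863 G=3122/793] → run B
t=14: vr[B=3072/793 C=2294784/519415 D=5286912/1578863 G=3122/793] → run D
t=15: vr[B=3072/793 C=2294784/519415 D=6098944/1578863 G=3122/793] → run D
t=16: vr[B=3072/793 C=2294784/519415 D=6910976/1578863 G=3122/793] → run B
t=17: vr[B=3584/793 C=2294784/519415 D=6910976/1578863 G=3122/793] → run G
t=18: vr[B=3584/793 C=2294784/519415 D=6910976/1578863 G=3915/793] → run D
t=19: vr[B=3584/793 C=2294784/519415 G=3915/793] → run C
t=20: vr[B=3584/793 C=3106816/519415 G=3915/793] → run B
t=21: vr[C=3106816/519415 G=3915/793] → run G
t=22: vr[C=3106816/519415] → run C
t=23: (idle)
t=24: (idle)
t=25: (idle)
t=26: (idle)
t=27: (idle)
t=28: (idle)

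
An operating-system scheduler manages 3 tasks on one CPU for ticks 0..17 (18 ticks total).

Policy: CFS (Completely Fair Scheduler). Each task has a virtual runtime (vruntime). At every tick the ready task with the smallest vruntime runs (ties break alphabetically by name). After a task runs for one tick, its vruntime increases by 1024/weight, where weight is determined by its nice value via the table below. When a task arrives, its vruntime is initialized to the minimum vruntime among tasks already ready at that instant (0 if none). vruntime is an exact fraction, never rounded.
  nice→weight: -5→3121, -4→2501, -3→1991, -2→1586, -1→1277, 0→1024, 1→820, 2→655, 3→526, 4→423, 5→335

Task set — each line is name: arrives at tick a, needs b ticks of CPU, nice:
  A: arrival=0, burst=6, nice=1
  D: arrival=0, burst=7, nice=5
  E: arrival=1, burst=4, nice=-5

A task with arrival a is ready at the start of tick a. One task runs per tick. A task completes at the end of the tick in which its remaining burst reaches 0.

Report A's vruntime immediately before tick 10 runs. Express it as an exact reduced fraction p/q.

t=0: vr[A=0 D=0] → run A
t=1: vr[A=256/205 D=0 E=0] → run D
t=2: vr[A=256/205 D=1024/335 E=0] → run E
t=3: vr[A=256/205 D=1024/335 E=1024/3121] → run E
t=4: vr[A=256/205 D=1024/335 E=2048/3121] → run E
t=5: vr[A=256/205 D=1024/335 E=3072/3121] → run E
t=6: vr[A=256/205 D=1024/335] → run A
t=7: vr[A=512/205 D=1024/335] → run A
t=8: vr[A=768/205 D=1024/335] → run D
t=9: vr[A=768/205 D=2048/335] → run A
t=10: vr[A=1024/205 D=2048/335] → run A
t=11: vr[A=256/41 D=2048/335] → run D
t=12: vr[A=256/41 D=3072/335] → run A
t=13: vr[D=3072/335] → run D
t=14: vr[D=4096/335] → run D
t=15: vr[D=1024/67] → run D
t=16: vr[D=6144/335] → run D
t=17: (idle)

vruntime(A, start of tick 10) = 1024/205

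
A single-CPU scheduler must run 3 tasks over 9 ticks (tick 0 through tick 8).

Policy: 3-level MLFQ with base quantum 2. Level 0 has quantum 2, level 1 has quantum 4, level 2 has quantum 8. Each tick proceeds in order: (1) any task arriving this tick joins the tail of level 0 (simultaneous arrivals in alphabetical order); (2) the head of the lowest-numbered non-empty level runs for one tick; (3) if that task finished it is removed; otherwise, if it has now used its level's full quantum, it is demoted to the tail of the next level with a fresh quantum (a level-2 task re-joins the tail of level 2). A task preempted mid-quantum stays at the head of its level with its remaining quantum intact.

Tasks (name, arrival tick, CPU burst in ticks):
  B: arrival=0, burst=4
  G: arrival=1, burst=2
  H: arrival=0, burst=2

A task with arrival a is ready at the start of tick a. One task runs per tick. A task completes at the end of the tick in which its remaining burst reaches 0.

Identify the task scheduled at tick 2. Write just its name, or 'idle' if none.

t=0: L0/L1/L2 = BH/-/- → run B
t=1: L0/L1/L2 = BHG/-/- → run B
t=2: L0/L1/L2 = HG/B/- → run H
t=3: L0/L1/L2 = HG/B/- → run H
t=4: L0/L1/L2 = G/B/- → run G
t=5: L0/L1/L2 = G/B/- → run G
t=6: L0/L1/L2 = -/B/- → run B
t=7: L0/L1/L2 = -/B/- → run B
t=8: (idle)

running at tick 2 = H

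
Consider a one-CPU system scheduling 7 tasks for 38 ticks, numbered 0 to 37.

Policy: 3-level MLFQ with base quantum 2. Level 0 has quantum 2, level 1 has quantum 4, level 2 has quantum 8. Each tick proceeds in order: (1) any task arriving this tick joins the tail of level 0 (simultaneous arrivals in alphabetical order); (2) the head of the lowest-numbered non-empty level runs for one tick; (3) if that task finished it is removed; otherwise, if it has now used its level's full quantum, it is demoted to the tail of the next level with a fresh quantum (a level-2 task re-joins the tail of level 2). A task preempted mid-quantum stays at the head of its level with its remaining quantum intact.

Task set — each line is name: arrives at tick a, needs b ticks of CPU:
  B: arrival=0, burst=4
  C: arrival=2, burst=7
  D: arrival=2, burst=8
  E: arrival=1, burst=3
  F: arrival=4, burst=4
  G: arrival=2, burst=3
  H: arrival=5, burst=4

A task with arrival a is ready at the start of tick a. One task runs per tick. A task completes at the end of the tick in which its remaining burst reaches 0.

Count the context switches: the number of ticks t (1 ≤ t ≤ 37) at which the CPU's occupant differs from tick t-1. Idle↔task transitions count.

context switches = 16

t=0: L0/L1/L2 = B/-/- → run B
t=1: L0/L1/L2 = BE/-/- → run B
t=2: L0/L1/L2 = ECDG/B/- → run E
t=3: L0/L1/L2 = ECDG/B/- → run E
t=4: L0/L1/L2 = CDGF/BE/- → run C
t=5: L0/L1/L2 = CDGFH/BE/- → run C
t=6: L0/L1/L2 = DGFH/BEC/- → run D
t=7: L0/L1/L2 = DGFH/BEC/- → run D
t=8: L0/L1/L2 = GFH/BECD/- → run G
t=9: L0/L1/L2 = GFH/BECD/- → run G
t=10: L0/L1/L2 = FH/BECDG/- → run F
t=11: L0/L1/L2 = FH/BECDG/- → run F
t=12: L0/L1/L2 = H/BECDGF/- → run H
t=13: L0/L1/L2 = H/BECDGF/- → run H
t=14: L0/L1/L2 = -/BECDGFH/- → run B
t=15: L0/L1/L2 = -/BECDGFH/- → run B
t=16: L0/L1/L2 = -/ECDGFH/- → run E
t=17: L0/L1/L2 = -/CDGFH/- → run C
t=18: L0/L1/L2 = -/CDGFH/- → run C
t=19: L0/L1/L2 = -/CDGFH/- → run C
t=20: L0/L1/L2 = -/CDGFH/- → run C
t=21: L0/L1/L2 = -/DGFH/C → run D
t=22: L0/L1/L2 = -/DGFH/C → run D
t=23: L0/L1/L2 = -/DGFH/C → run D
t=24: L0/L1/L2 = -/DGFH/C → run D
t=25: L0/L1/L2 = -/GFH/CD → run G
t=26: L0/L1/L2 = -/FH/CD → run F
t=27: L0/L1/L2 = -/FH/CD → run F
t=28: L0/L1/L2 = -/H/CD → run H
t=29: L0/L1/L2 = -/H/CD → run H
t=30: L0/L1/L2 = -/-/CD → run C
t=31: L0/L1/L2 = -/-/D → run D
t=32: L0/L1/L2 = -/-/D → run D
t=33: (idle)
t=34: (idle)
t=35: (idle)
t=36: (idle)
t=37: (idle)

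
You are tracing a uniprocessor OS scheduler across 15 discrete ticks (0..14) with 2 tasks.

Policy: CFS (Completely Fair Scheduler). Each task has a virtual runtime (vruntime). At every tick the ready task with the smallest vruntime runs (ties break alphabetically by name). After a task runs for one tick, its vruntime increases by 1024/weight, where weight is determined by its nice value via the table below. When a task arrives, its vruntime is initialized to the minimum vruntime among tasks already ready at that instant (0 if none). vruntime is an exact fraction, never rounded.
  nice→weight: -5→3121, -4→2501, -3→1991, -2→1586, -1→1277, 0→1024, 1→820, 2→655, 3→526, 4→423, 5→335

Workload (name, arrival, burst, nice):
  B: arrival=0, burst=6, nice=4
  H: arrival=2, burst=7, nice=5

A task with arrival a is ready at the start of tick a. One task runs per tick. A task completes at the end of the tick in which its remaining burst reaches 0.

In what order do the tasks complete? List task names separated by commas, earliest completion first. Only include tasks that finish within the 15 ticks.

completion order = B, H

t=0: vr[B=0] → run B
t=1: vr[B=1024/423] → run B
t=2: vr[B=2048/423 H=2048/423] → run B
t=3: vr[B=1024/141 H=2048/423] → run H
t=4: vr[B=1024/141 H=1119232/141705] → run B
t=5: vr[B=4096/423 H=1119232/141705] → run H
t=6: vr[B=4096/423 H=1552384/141705] → run B
t=7: vr[B=5120/423 H=1552384/141705] → run H
t=8: vr[B=5120/423 H=1985536/141705] → run B
t=9: vr[H=1985536/141705] → run H
t=10: vr[H=2418688/141705] → run H
t=11: vr[H=570368/28341] → run H
t=12: vr[H=3284992/141705] → run H
t=13: (idle)
t=14: (idle)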